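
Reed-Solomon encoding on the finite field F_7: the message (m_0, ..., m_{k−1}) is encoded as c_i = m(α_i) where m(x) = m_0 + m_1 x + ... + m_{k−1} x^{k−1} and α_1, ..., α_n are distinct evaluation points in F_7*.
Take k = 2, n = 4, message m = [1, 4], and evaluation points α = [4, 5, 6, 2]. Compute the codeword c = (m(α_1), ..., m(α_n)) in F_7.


c = [3, 0, 4, 2]

Message polynomial: m(x) = 1 + 4·x (mod 7).
For each evaluation point α_i, compute m(α_i) mod 7:
  α_1 = 4: Horner steps 4 → 3, so m(4) = 3.
  α_2 = 5: Horner steps 4 → 0, so m(5) = 0.
  α_3 = 6: Horner steps 4 → 4, so m(6) = 4.
  α_4 = 2: Horner steps 4 → 2, so m(2) = 2.
Codeword c = [3, 0, 4, 2] ∈ F_7^4.


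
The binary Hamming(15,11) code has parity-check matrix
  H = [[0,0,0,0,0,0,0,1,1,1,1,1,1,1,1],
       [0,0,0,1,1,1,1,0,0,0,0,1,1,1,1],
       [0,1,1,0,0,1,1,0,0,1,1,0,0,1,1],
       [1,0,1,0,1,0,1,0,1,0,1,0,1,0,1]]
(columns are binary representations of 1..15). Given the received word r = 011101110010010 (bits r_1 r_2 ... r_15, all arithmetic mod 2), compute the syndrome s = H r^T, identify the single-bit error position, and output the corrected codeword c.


s = (1, 0, 0, 1)^T, error position = 9, corrected codeword c = 011101111010010

Compute s = H r^T mod 2 one row at a time:
  s_1 = 1 + 0 + 0 + 1 + 0 + 0 + 1 + 0 = 3 ≡ 1 (mod 2).
  s_2 = 1 + 0 + 1 + 1 + 0 + 0 + 1 + 0 = 4 ≡ 0 (mod 2).
  s_3 = 1 + 1 + 1 + 1 + 0 + 1 + 1 + 0 = 6 ≡ 0 (mod 2).
  s_4 = 0 + 1 + 0 + 1 + 0 + 1 + 0 + 0 = 3 ≡ 1 (mod 2).
s = (1, 0, 0, 1)^T — this equals column 9 of H (binary 1001), so error is at position 9.
Correct: flip bit 9 of r = 011101110010010 to get c = 011101111010010.


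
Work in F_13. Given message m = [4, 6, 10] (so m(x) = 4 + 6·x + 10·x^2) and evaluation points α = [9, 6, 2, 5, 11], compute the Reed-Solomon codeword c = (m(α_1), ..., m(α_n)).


c = [10, 10, 4, 11, 6]

Message polynomial: m(x) = 4 + 6·x + 10·x^2 (mod 13).
For each evaluation point α_i, compute m(α_i) mod 13:
  α_1 = 9: Horner steps 10 → 5 → 10, so m(9) = 10.
  α_2 = 6: Horner steps 10 → 1 → 10, so m(6) = 10.
  α_3 = 2: Horner steps 10 → 0 → 4, so m(2) = 4.
  α_4 = 5: Horner steps 10 → 4 → 11, so m(5) = 11.
  α_5 = 11: Horner steps 10 → 12 → 6, so m(11) = 6.
Codeword c = [10, 10, 4, 11, 6] ∈ F_13^5.


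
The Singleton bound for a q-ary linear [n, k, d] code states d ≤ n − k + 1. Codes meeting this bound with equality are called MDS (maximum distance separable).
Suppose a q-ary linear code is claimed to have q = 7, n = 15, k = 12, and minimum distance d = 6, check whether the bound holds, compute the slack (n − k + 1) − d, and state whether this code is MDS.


Singleton RHS = n − k + 1 = 4, slack = -2, bound violated (no such code; not MDS).

Singleton bound: d ≤ n − k + 1.
Here n = 15, k = 12, so n − k + 1 = 4.
Given d = 6, check d ≤ 4: NO.
Slack = (n − k + 1) − d = -2.
The slack is negative: d = 6 exceeds n − k + 1 = 4 by 2, so the Singleton bound is violated and no linear [15, 12, 6]_7 code can exist. In particular it is not MDS (MDS requires d = n − k + 1 exactly).
Description: the claimed parameters are [15, 12, 6]_7; such a code would be impossible (violates the Singleton bound).


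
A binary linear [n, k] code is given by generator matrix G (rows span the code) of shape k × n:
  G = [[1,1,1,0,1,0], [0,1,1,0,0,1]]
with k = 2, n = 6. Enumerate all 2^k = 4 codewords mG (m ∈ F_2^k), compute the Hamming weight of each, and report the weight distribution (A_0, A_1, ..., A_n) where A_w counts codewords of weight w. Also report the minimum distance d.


Weight distribution: A_0 = 1, A_3 = 2, A_4 = 1. Minimum distance d = 3.

Enumerate all 2^2 = 4 messages m ∈ F_2^2.
For each, compute codeword c = mG in F_2^6, then tally its weight.
  m = 00 → c = 000000, weight = 0.
  m = 10 → c = 111010, weight = 4.
  m = 01 → c = 011001, weight = 3.
  m = 11 → c = 100011, weight = 3.
Tally weights:
  weight 0: 1 codewords.
  weight 3: 2 codewords.
  weight 4: 1 codewords.
Minimum distance d = smallest w > 0 with A_w > 0 = 3.
Sanity: Σ A_w = 4 = 2^2 = 4 ✓.


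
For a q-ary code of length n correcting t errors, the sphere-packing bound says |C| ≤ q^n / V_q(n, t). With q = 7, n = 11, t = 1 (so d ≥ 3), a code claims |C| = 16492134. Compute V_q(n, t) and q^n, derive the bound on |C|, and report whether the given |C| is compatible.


V_q(n, t) = 67, q^n = 1977326743, Hamming bound = 29512339, |C| = 16492134 ≤ bound (satisfied).

Step 1: Compute V_q(n, t) = Σ_{j=0}^1 C(n, j) (q−1)^j.
  j = 0: C(11,0)·(6)^0 = 1·1 = 1.
  j = 1: C(11,1)·(6)^1 = 11·6 = 66.
  V_q(n, t) = 1 + 66 = 67.
Step 2: q^n = 7^11 = 1977326743.
Step 3: Hamming bound ⌊q^n / V_q(n,t)⌋ = ⌊1977326743/67⌋ = 29512339.
Step 4: Compare |C| = 16492134 to 29512339: satisfied.
The claimed |C| lies below the Hamming bound.


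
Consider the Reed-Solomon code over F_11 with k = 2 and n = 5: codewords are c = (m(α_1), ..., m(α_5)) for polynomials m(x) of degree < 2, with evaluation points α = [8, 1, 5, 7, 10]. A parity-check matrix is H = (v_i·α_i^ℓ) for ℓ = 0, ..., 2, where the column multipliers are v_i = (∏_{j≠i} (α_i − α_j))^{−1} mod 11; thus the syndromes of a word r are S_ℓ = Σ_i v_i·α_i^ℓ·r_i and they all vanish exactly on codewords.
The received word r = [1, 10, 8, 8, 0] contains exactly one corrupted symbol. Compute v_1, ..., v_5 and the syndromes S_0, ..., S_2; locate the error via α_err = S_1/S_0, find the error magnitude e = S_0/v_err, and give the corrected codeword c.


S = (4, 6, 9), error at position 4, error magnitude e = 1, c = [1, 10, 8, 7, 0].

Step 1: column multipliers v_i = (∏_{j≠i}(α_i − α_j))^{−1} mod 11.
  i = 1 (α = 8): (8−1)(8−5)(8−7)(8−10) = 7·3·1·(−2) = −42 ≡ 2, so v_1 = 2^{−1} = 6 (mod 11).
  i = 2 (α = 1): (1−8)(1−5)(1−7)(1−10) = (−7)·(−4)·(−6)·(−9) = 1512 ≡ 5, so v_2 = 5^{−1} = 9 (mod 11).
  i = 3 (α = 5): (5−8)(5−1)(5−7)(5−10) = (−3)·4·(−2)·(−5) = −120 ≡ 1, so v_3 = 1^{−1} = 1 (mod 11).
  i = 4 (α = 7): (7−8)(7−1)(7−5)(7−10) = (−1)·6·2·(−3) = 36 ≡ 3, so v_4 = 3^{−1} = 4 (mod 11).
  i = 5 (α = 10): (10−8)(10−1)(10−5)(10−7) = 2·9·5·3 = 270 ≡ 6, so v_5 = 6^{−1} = 2 (mod 11).
  v = [6, 9, 1, 4, 2].
Step 2: syndromes of r = [1, 10, 8, 8, 0] (all sums mod 11).
  S_0 = Σ v_i r_i = 6·1 + 9·10 + 1·8 + 4·8 + 2·0 = 136 ≡ 4.
  S_1 = Σ v_i α_i r_i = 6·8·1 + 9·1·10 + 1·5·8 + 4·7·8 + 2·10·0 = 402 ≡ 6.
  α_i^2 mod 11 = [9, 1, 3, 5, 1].
  S_2 = Σ v_i α_i^2 r_i = 6·9·1 + 9·1·10 + 1·3·8 + 4·5·8 + 2·1·0 = 328 ≡ 9.
  S = (4, 6, 9) ≠ 0, so r is not a codeword (an error is present).
Step 3: locate the error. For a single error e at position i, S_ℓ = v_i·e·α_i^ℓ, so α_err = S_1/S_0.
  S_0^{−1} = 4^{−1} = 3 (mod 11), so α_err = 6·3 = 18 ≡ 7 = α_4. Error position i = 4.
  Consistency check: S_2/S_1 = 9·2 = 18 ≡ 7 = α_err ✓ (single-error assumption holds).
Step 4: error magnitude e = S_0/v_4 = S_0·∏_{j≠4}(α_4 − α_j) = 4·3 = 12 ≡ 1 (mod 11).
Step 5: correct position 4: c_4 = r_4 − e = 8 − 1 ≡ 7 (mod 11). Hence c = [1, 10, 8, 7, 0].
  Check: interpolating c through the α_i gives m(x) = 5 + 5·x (degree < 2) with m(α_i) = c_i for every i, so c is indeed a codeword.


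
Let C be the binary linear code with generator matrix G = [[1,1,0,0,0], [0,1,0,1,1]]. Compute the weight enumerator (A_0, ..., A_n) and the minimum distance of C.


Weight distribution: A_0 = 1, A_2 = 1, A_3 = 2. Minimum distance d = 2.

Enumerate all 2^2 = 4 messages m ∈ F_2^2.
For each, compute codeword c = mG in F_2^5, then tally its weight.
  m = 00 → c = 00000, weight = 0.
  m = 10 → c = 11000, weight = 2.
  m = 01 → c = 01011, weight = 3.
  m = 11 → c = 10011, weight = 3.
Tally weights:
  weight 0: 1 codewords.
  weight 2: 1 codewords.
  weight 3: 2 codewords.
Minimum distance d = smallest w > 0 with A_w > 0 = 2.
Sanity: Σ A_w = 4 = 2^2 = 4 ✓.


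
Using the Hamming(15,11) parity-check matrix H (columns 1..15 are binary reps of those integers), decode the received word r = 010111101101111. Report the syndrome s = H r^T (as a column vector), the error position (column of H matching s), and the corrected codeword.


s = (0, 0, 0, 1)^T, error position = 1, corrected codeword c = 110111101101111

Compute s = H r^T mod 2 one row at a time:
  s_1 = 0 + 1 + 1 + 0 + 1 + 1 + 1 + 1 = 6 ≡ 0 (mod 2).
  s_2 = 1 + 1 + 1 + 1 + 1 + 1 + 1 + 1 = 8 ≡ 0 (mod 2).
  s_3 = 1 + 0 + 1 + 1 + 1 + 0 + 1 + 1 = 6 ≡ 0 (mod 2).
  s_4 = 0 + 0 + 1 + 1 + 1 + 0 + 1 + 1 = 5 ≡ 1 (mod 2).
s = (0, 0, 0, 1)^T — this equals column 1 of H (binary 0001), so error is at position 1.
Correct: flip bit 1 of r = 010111101101111 to get c = 110111101101111.


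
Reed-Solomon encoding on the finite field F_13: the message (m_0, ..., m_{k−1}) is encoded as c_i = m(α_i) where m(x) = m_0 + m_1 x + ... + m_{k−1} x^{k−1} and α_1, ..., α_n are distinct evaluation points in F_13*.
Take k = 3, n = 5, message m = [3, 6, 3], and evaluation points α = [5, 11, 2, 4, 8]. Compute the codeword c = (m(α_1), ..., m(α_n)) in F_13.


c = [4, 3, 1, 10, 9]

Message polynomial: m(x) = 3 + 6·x + 3·x^2 (mod 13).
For each evaluation point α_i, compute m(α_i) mod 13:
  α_1 = 5: Horner steps 3 → 8 → 4, so m(5) = 4.
  α_2 = 11: Horner steps 3 → 0 → 3, so m(11) = 3.
  α_3 = 2: Horner steps 3 → 12 → 1, so m(2) = 1.
  α_4 = 4: Horner steps 3 → 5 → 10, so m(4) = 10.
  α_5 = 8: Horner steps 3 → 4 → 9, so m(8) = 9.
Codeword c = [4, 3, 1, 10, 9] ∈ F_13^5.


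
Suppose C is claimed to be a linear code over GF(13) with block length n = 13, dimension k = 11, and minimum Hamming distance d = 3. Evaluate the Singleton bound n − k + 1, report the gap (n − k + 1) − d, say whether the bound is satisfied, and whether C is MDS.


Singleton RHS = n − k + 1 = 3, slack = 0, bound satisfied, MDS.

Singleton bound: d ≤ n − k + 1.
Here n = 13, k = 11, so n − k + 1 = 3.
Given d = 3, check d ≤ 3: YES.
Slack = (n − k + 1) − d = 0.
The code is MDS (slack = 0).
Description: the claimed parameters are [13, 11, 3]_13; such a code would be MDS (meets Singleton bound).


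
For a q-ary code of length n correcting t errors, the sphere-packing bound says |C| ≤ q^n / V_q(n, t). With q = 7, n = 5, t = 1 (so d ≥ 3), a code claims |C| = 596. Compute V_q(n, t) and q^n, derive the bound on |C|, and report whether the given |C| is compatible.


V_q(n, t) = 31, q^n = 16807, Hamming bound = 542, |C| = 596 > bound (violated).

Step 1: Compute V_q(n, t) = Σ_{j=0}^1 C(n, j) (q−1)^j.
  j = 0: C(5,0)·(6)^0 = 1·1 = 1.
  j = 1: C(5,1)·(6)^1 = 5·6 = 30.
  V_q(n, t) = 1 + 30 = 31.
Step 2: q^n = 7^5 = 16807.
Step 3: Hamming bound ⌊q^n / V_q(n,t)⌋ = ⌊16807/31⌋ = 542.
Step 4: Compare |C| = 596 to 542: violated.
The claimed |C| lies above the Hamming bound, so no 7-ary code of length 5 with d ≥ 3 can have 596 codewords.


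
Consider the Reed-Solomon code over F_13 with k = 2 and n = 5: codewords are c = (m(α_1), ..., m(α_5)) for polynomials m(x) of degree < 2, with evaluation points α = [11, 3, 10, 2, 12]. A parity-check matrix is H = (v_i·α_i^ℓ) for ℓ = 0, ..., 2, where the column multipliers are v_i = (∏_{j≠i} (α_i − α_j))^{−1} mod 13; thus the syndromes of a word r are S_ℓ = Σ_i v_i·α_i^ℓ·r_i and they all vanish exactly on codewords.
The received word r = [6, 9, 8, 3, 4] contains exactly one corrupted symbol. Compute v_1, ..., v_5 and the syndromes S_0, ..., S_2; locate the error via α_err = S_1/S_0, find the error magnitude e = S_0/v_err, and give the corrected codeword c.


S = (1, 2, 4), error at position 4, error magnitude e = 5, c = [6, 9, 8, 11, 4].

Step 1: column multipliers v_i = (∏_{j≠i}(α_i − α_j))^{−1} mod 13.
  i = 1 (α = 11): (11−3)(11−10)(11−2)(11−12) = 8·1·9·(−1) = −72 ≡ 6, so v_1 = 6^{−1} = 11 (mod 13).
  i = 2 (α = 3): (3−11)(3−10)(3−2)(3−12) = (−8)·(−7)·1·(−9) = −504 ≡ 3, so v_2 = 3^{−1} = 9 (mod 13).
  i = 3 (α = 10): (10−11)(10−3)(10−2)(10−12) = (−1)·7·8·(−2) = 112 ≡ 8, so v_3 = 8^{−1} = 5 (mod 13).
  i = 4 (α = 2): (2−11)(2−3)(2−10)(2−12) = (−9)·(−1)·(−8)·(−10) = 720 ≡ 5, so v_4 = 5^{−1} = 8 (mod 13).
  i = 5 (α = 12): (12−11)(12−3)(12−10)(12−2) = 1·9·2·10 = 180 ≡ 11, so v_5 = 11^{−1} = 6 (mod 13).
  v = [11, 9, 5, 8, 6].
Step 2: syndromes of r = [6, 9, 8, 3, 4] (all sums mod 13).
  S_0 = Σ v_i r_i = 11·6 + 9·9 + 5·8 + 8·3 + 6·4 = 235 ≡ 1.
  S_1 = Σ v_i α_i r_i = 11·11·6 + 9·3·9 + 5·10·8 + 8·2·3 + 6·12·4 = 1705 ≡ 2.
  α_i^2 mod 13 = [4, 9, 9, 4, 1].
  S_2 = Σ v_i α_i^2 r_i = 11·4·6 + 9·9·9 + 5·9·8 + 8·4·3 + 6·1·4 = 1473 ≡ 4.
  S = (1, 2, 4) ≠ 0, so r is not a codeword (an error is present).
Step 3: locate the error. For a single error e at position i, S_ℓ = v_i·e·α_i^ℓ, so α_err = S_1/S_0.
  S_0^{−1} = 1^{−1} = 1 (mod 13), so α_err = 2·1 = 2 ≡ 2 = α_4. Error position i = 4.
  Consistency check: S_2/S_1 = 4·7 = 28 ≡ 2 = α_err ✓ (single-error assumption holds).
Step 4: error magnitude e = S_0/v_4 = S_0·∏_{j≠4}(α_4 − α_j) = 1·5 = 5 ≡ 5 (mod 13).
Step 5: correct position 4: c_4 = r_4 − e = 3 − 5 ≡ 11 (mod 13). Hence c = [6, 9, 8, 11, 4].
  Check: interpolating c through the α_i gives m(x) = 2 + 11·x (degree < 2) with m(α_i) = c_i for every i, so c is indeed a codeword.


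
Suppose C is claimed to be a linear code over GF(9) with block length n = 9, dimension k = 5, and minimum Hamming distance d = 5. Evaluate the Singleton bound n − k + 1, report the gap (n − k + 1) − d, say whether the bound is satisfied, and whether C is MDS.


Singleton RHS = n − k + 1 = 5, slack = 0, bound satisfied, MDS.

Singleton bound: d ≤ n − k + 1.
Here n = 9, k = 5, so n − k + 1 = 5.
Given d = 5, check d ≤ 5: YES.
Slack = (n − k + 1) − d = 0.
The code is MDS (slack = 0).
Description: the claimed parameters are [9, 5, 5]_9; such a code would be MDS (meets Singleton bound).


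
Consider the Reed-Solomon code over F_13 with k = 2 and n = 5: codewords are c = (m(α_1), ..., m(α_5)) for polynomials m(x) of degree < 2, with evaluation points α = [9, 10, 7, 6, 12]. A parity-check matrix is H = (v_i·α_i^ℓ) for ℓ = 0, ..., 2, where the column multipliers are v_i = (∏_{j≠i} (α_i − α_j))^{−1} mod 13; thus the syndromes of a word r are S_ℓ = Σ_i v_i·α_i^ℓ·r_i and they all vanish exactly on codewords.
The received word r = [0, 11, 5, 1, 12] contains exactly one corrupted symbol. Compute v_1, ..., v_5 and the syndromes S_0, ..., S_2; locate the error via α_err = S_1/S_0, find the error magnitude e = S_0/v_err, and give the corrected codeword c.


S = (10, 9, 12), error at position 2, error magnitude e = 7, c = [0, 4, 5, 1, 12].

Step 1: column multipliers v_i = (∏_{j≠i}(α_i − α_j))^{−1} mod 13.
  i = 1 (α = 9): (9−10)(9−7)(9−6)(9−12) = (−1)·2·3·(−3) = 18 ≡ 5, so v_1 = 5^{−1} = 8 (mod 13).
  i = 2 (α = 10): (10−9)(10−7)(10−6)(10−12) = 1·3·4·(−2) = −24 ≡ 2, so v_2 = 2^{−1} = 7 (mod 13).
  i = 3 (α = 7): (7−9)(7−10)(7−6)(7−12) = (−2)·(−3)·1·(−5) = −30 ≡ 9, so v_3 = 9^{−1} = 3 (mod 13).
  i = 4 (α = 6): (6−9)(6−10)(6−7)(6−12) = (−3)·(−4)·(−1)·(−6) = 72 ≡ 7, so v_4 = 7^{−1} = 2 (mod 13).
  i = 5 (α = 12): (12−9)(12−10)(12−7)(12−6) = 3·2·5·6 = 180 ≡ 11, so v_5 = 11^{−1} = 6 (mod 13).
  v = [8, 7, 3, 2, 6].
Step 2: syndromes of r = [0, 11, 5, 1, 12] (all sums mod 13).
  S_0 = Σ v_i r_i = 8·0 + 7·11 + 3·5 + 2·1 + 6·12 = 166 ≡ 10.
  S_1 = Σ v_i α_i r_i = 8·9·0 + 7·10·11 + 3·7·5 + 2·6·1 + 6·12·12 = 1751 ≡ 9.
  α_i^2 mod 13 = [3, 9, 10, 10, 1].
  S_2 = Σ v_i α_i^2 r_i = 8·3·0 + 7·9·11 + 3·10·5 + 2·10·1 + 6·1·12 = 935 ≡ 12.
  S = (10, 9, 12) ≠ 0, so r is not a codeword (an error is present).
Step 3: locate the error. For a single error e at position i, S_ℓ = v_i·e·α_i^ℓ, so α_err = S_1/S_0.
  S_0^{−1} = 10^{−1} = 4 (mod 13), so α_err = 9·4 = 36 ≡ 10 = α_2. Error position i = 2.
  Consistency check: S_2/S_1 = 12·3 = 36 ≡ 10 = α_err ✓ (single-error assumption holds).
Step 4: error magnitude e = S_0/v_2 = S_0·∏_{j≠2}(α_2 − α_j) = 10·2 = 20 ≡ 7 (mod 13).
Step 5: correct position 2: c_2 = r_2 − e = 11 − 7 ≡ 4 (mod 13). Hence c = [0, 4, 5, 1, 12].
  Check: interpolating c through the α_i gives m(x) = 3 + 4·x (degree < 2) with m(α_i) = c_i for every i, so c is indeed a codeword.


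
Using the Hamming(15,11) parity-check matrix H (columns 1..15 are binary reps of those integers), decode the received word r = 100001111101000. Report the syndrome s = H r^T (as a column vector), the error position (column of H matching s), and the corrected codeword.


s = (0, 1, 1, 1)^T, error position = 7, corrected codeword c = 100001011101000

Compute s = H r^T mod 2 one row at a time:
  s_1 = 1 + 1 + 1 + 0 + 1 + 0 + 0 + 0 = 4 ≡ 0 (mod 2).
  s_2 = 0 + 0 + 1 + 1 + 1 + 0 + 0 + 0 = 3 ≡ 1 (mod 2).
  s_3 = 0 + 0 + 1 + 1 + 1 + 0 + 0 + 0 = 3 ≡ 1 (mod 2).
  s_4 = 1 + 0 + 0 + 1 + 1 + 0 + 0 + 0 = 3 ≡ 1 (mod 2).
s = (0, 1, 1, 1)^T — this equals column 7 of H (binary 0111), so error is at position 7.
Correct: flip bit 7 of r = 100001111101000 to get c = 100001011101000.


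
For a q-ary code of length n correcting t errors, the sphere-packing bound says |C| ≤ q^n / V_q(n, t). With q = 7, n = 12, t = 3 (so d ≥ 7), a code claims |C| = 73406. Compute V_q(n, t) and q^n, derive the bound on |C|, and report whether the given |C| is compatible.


V_q(n, t) = 49969, q^n = 13841287201, Hamming bound = 276997, |C| = 73406 ≤ bound (satisfied).

Step 1: Compute V_q(n, t) = Σ_{j=0}^3 C(n, j) (q−1)^j.
  j = 0: C(12,0)·(6)^0 = 1·1 = 1.
  j = 1: C(12,1)·(6)^1 = 12·6 = 72.
  j = 2: C(12,2)·(6)^2 = 66·36 = 2376.
  j = 3: C(12,3)·(6)^3 = 220·216 = 47520.
  V_q(n, t) = 1 + 72 + 2376 + 47520 = 49969.
Step 2: q^n = 7^12 = 13841287201.
Step 3: Hamming bound ⌊q^n / V_q(n,t)⌋ = ⌊13841287201/49969⌋ = 276997.
Step 4: Compare |C| = 73406 to 276997: satisfied.
The claimed |C| lies below the Hamming bound.


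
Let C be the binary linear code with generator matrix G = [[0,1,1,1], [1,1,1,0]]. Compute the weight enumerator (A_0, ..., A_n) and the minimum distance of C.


Weight distribution: A_0 = 1, A_2 = 1, A_3 = 2. Minimum distance d = 2.

Enumerate all 2^2 = 4 messages m ∈ F_2^2.
For each, compute codeword c = mG in F_2^4, then tally its weight.
  m = 00 → c = 0000, weight = 0.
  m = 10 → c = 0111, weight = 3.
  m = 01 → c = 1110, weight = 3.
  m = 11 → c = 1001, weight = 2.
Tally weights:
  weight 0: 1 codewords.
  weight 2: 1 codewords.
  weight 3: 2 codewords.
Minimum distance d = smallest w > 0 with A_w > 0 = 2.
Sanity: Σ A_w = 4 = 2^2 = 4 ✓.


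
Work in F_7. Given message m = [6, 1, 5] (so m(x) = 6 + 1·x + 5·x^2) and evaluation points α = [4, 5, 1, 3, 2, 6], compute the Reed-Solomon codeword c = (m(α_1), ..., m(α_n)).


c = [6, 3, 5, 5, 0, 3]

Message polynomial: m(x) = 6 + 1·x + 5·x^2 (mod 7).
For each evaluation point α_i, compute m(α_i) mod 7:
  α_1 = 4: Horner steps 5 → 0 → 6, so m(4) = 6.
  α_2 = 5: Horner steps 5 → 5 → 3, so m(5) = 3.
  α_3 = 1: Horner steps 5 → 6 → 5, so m(1) = 5.
  α_4 = 3: Horner steps 5 → 2 → 5, so m(3) = 5.
  α_5 = 2: Horner steps 5 → 4 → 0, so m(2) = 0.
  α_6 = 6: Horner steps 5 → 3 → 3, so m(6) = 3.
Codeword c = [6, 3, 5, 5, 0, 3] ∈ F_7^6.


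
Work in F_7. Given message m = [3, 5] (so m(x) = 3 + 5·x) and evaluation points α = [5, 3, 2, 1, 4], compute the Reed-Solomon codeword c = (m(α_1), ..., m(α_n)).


c = [0, 4, 6, 1, 2]

Message polynomial: m(x) = 3 + 5·x (mod 7).
For each evaluation point α_i, compute m(α_i) mod 7:
  α_1 = 5: Horner steps 5 → 0, so m(5) = 0.
  α_2 = 3: Horner steps 5 → 4, so m(3) = 4.
  α_3 = 2: Horner steps 5 → 6, so m(2) = 6.
  α_4 = 1: Horner steps 5 → 1, so m(1) = 1.
  α_5 = 4: Horner steps 5 → 2, so m(4) = 2.
Codeword c = [0, 4, 6, 1, 2] ∈ F_7^5.


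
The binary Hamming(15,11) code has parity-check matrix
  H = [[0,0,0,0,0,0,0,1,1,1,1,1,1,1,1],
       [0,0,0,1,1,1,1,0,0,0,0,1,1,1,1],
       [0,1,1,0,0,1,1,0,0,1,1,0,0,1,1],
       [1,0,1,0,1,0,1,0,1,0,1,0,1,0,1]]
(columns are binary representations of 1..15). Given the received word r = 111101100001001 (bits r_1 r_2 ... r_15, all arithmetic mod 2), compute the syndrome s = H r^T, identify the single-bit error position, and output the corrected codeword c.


s = (0, 1, 1, 0)^T, error position = 6, corrected codeword c = 111100100001001

Compute s = H r^T mod 2 one row at a time:
  s_1 = 0 + 0 + 0 + 0 + 1 + 0 + 0 + 1 = 2 ≡ 0 (mod 2).
  s_2 = 1 + 0 + 1 + 1 + 1 + 0 + 0 + 1 = 5 ≡ 1 (mod 2).
  s_3 = 1 + 1 + 1 + 1 + 0 + 0 + 0 + 1 = 5 ≡ 1 (mod 2).
  s_4 = 1 + 1 + 0 + 1 + 0 + 0 + 0 + 1 = 4 ≡ 0 (mod 2).
s = (0, 1, 1, 0)^T — this equals column 6 of H (binary 0110), so error is at position 6.
Correct: flip bit 6 of r = 111101100001001 to get c = 111100100001001.


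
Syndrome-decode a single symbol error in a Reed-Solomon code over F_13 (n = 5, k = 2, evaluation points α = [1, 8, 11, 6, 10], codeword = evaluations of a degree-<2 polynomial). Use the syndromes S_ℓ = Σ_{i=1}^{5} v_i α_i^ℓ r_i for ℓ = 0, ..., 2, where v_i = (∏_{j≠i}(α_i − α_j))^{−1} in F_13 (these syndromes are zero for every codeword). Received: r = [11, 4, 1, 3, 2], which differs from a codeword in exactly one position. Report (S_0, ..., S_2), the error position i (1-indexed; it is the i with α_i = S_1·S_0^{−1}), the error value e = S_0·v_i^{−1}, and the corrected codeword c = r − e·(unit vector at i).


S = (11, 1, 6), error at position 4, error magnitude e = 10, c = [11, 4, 1, 6, 2].

Step 1: column multipliers v_i = (∏_{j≠i}(α_i − α_j))^{−1} mod 13.
  i = 1 (α = 1): (1−8)(1−11)(1−6)(1−10) = (−7)·(−10)·(−5)·(−9) = 3150 ≡ 4, so v_1 = 4^{−1} = 10 (mod 13).
  i = 2 (α = 8): (8−1)(8−11)(8−6)(8−10) = 7·(−3)·2·(−2) = 84 ≡ 6, so v_2 = 6^{−1} = 11 (mod 13).
  i = 3 (α = 11): (11−1)(11−8)(11−6)(11−10) = 10·3·5·1 = 150 ≡ 7, so v_3 = 7^{−1} = 2 (mod 13).
  i = 4 (α = 6): (6−1)(6−8)(6−11)(6−10) = 5·(−2)·(−5)·(−4) = −200 ≡ 8, so v_4 = 8^{−1} = 5 (mod 13).
  i = 5 (α = 10): (10−1)(10−8)(10−11)(10−6) = 9·2·(−1)·4 = −72 ≡ 6, so v_5 = 6^{−1} = 11 (mod 13).
  v = [10, 11, 2, 5, 11].
Step 2: syndromes of r = [11, 4, 1, 3, 2] (all sums mod 13).
  S_0 = Σ v_i r_i = 10·11 + 11·4 + 2·1 + 5·3 + 11·2 = 193 ≡ 11.
  S_1 = Σ v_i α_i r_i = 10·1·11 + 11·8·4 + 2·11·1 + 5·6·3 + 11·10·2 = 794 ≡ 1.
  α_i^2 mod 13 = [1, 12, 4, 10, 9].
  S_2 = Σ v_i α_i^2 r_i = 10·1·11 + 11·12·4 + 2·4·1 + 5·10·3 + 11·9·2 = 994 ≡ 6.
  S = (11, 1, 6) ≠ 0, so r is not a codeword (an error is present).
Step 3: locate the error. For a single error e at position i, S_ℓ = v_i·e·α_i^ℓ, so α_err = S_1/S_0.
  S_0^{−1} = 11^{−1} = 6 (mod 13), so α_err = 1·6 = 6 ≡ 6 = α_4. Error position i = 4.
  Consistency check: S_2/S_1 = 6·1 = 6 ≡ 6 = α_err ✓ (single-error assumption holds).
Step 4: error magnitude e = S_0/v_4 = S_0·∏_{j≠4}(α_4 − α_j) = 11·8 = 88 ≡ 10 (mod 13).
Step 5: correct position 4: c_4 = r_4 − e = 3 − 10 ≡ 6 (mod 13). Hence c = [11, 4, 1, 6, 2].
  Check: interpolating c through the α_i gives m(x) = 12 + 12·x (degree < 2) with m(α_i) = c_i for every i, so c is indeed a codeword.


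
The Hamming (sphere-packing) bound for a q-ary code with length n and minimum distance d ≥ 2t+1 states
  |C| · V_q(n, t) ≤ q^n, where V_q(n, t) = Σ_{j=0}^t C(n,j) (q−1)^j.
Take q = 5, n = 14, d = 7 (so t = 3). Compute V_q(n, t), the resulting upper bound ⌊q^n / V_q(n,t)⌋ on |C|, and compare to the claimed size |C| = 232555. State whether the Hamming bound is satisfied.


V_q(n, t) = 24809, q^n = 6103515625, Hamming bound = 246020, |C| = 232555 ≤ bound (satisfied).

Step 1: Compute V_q(n, t) = Σ_{j=0}^3 C(n, j) (q−1)^j.
  j = 0: C(14,0)·(4)^0 = 1·1 = 1.
  j = 1: C(14,1)·(4)^1 = 14·4 = 56.
  j = 2: C(14,2)·(4)^2 = 91·16 = 1456.
  j = 3: C(14,3)·(4)^3 = 364·64 = 23296.
  V_q(n, t) = 1 + 56 + 1456 + 23296 = 24809.
Step 2: q^n = 5^14 = 6103515625.
Step 3: Hamming bound ⌊q^n / V_q(n,t)⌋ = ⌊6103515625/24809⌋ = 246020.
Step 4: Compare |C| = 232555 to 246020: satisfied.
The claimed |C| lies below the Hamming bound.


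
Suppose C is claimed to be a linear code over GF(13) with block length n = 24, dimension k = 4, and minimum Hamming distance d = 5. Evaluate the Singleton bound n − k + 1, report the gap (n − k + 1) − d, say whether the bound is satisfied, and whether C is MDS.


Singleton RHS = n − k + 1 = 21, slack = 16, bound satisfied, not MDS.

Singleton bound: d ≤ n − k + 1.
Here n = 24, k = 4, so n − k + 1 = 21.
Given d = 5, check d ≤ 21: YES.
Slack = (n − k + 1) − d = 16.
The code is NOT MDS (slack = 16 > 0).
Description: the claimed parameters are [24, 4, 5]_13; such a code would be non-MDS.


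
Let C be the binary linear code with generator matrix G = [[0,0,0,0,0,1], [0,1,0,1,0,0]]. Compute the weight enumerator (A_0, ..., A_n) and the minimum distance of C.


Weight distribution: A_0 = 1, A_1 = 1, A_2 = 1, A_3 = 1. Minimum distance d = 1.

Enumerate all 2^2 = 4 messages m ∈ F_2^2.
For each, compute codeword c = mG in F_2^6, then tally its weight.
  m = 00 → c = 000000, weight = 0.
  m = 10 → c = 000001, weight = 1.
  m = 01 → c = 010100, weight = 2.
  m = 11 → c = 010101, weight = 3.
Tally weights:
  weight 0: 1 codewords.
  weight 1: 1 codewords.
  weight 2: 1 codewords.
  weight 3: 1 codewords.
Minimum distance d = smallest w > 0 with A_w > 0 = 1.
Sanity: Σ A_w = 4 = 2^2 = 4 ✓.


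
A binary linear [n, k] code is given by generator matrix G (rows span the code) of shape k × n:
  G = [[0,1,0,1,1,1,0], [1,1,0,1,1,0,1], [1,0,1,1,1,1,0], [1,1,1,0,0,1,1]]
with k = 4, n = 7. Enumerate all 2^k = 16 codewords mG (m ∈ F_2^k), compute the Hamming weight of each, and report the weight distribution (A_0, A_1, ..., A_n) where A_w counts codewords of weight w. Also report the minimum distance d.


Weight distribution: A_0 = 1, A_1 = 1, A_2 = 2, A_3 = 2, A_4 = 5, A_5 = 5. Minimum distance d = 1.

Enumerate all 2^4 = 16 messages m ∈ F_2^4.
For each, compute codeword c = mG in F_2^7, then tally its weight.
  m = 0000 → c = 0000000, weight = 0.
  m = 1000 → c = 0101110, weight = 4.
  m = 0100 → c = 1101101, weight = 5.
  m = 1100 → c = 1000011, weight = 3.
  m = 0010 → c = 1011110, weight = 5.
  m = 1010 → c = 1110000, weight = 3.
  m = 0110 → c = 0110011, weight = 4.
  m = 1110 → c = 0011101, weight = 4.
  m = 0001 → c = 1110011, weight = 5.
  m = 1001 → c = 1011101, weight = 5.
  m = 0101 → c = 0011110, weight = 4.
  m = 1101 → c = 0110000, weight = 2.
  m = 0011 → c = 0101101, weight = 4.
  m = 1011 → c = 0000011, weight = 2.
  m = 0111 → c = 1000000, weight = 1.
  m = 1111 → c = 1101110, weight = 5.
Tally weights:
  weight 0: 1 codewords.
  weight 1: 1 codewords.
  weight 2: 2 codewords.
  weight 3: 2 codewords.
  weight 4: 5 codewords.
  weight 5: 5 codewords.
Minimum distance d = smallest w > 0 with A_w > 0 = 1.
Sanity: Σ A_w = 16 = 2^4 = 16 ✓.


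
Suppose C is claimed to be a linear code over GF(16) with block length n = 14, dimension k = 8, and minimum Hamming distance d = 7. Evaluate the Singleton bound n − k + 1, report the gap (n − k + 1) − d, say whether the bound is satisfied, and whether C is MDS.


Singleton RHS = n − k + 1 = 7, slack = 0, bound satisfied, MDS.

Singleton bound: d ≤ n − k + 1.
Here n = 14, k = 8, so n − k + 1 = 7.
Given d = 7, check d ≤ 7: YES.
Slack = (n − k + 1) − d = 0.
The code is MDS (slack = 0).
Description: the claimed parameters are [14, 8, 7]_16; such a code would be MDS (meets Singleton bound).


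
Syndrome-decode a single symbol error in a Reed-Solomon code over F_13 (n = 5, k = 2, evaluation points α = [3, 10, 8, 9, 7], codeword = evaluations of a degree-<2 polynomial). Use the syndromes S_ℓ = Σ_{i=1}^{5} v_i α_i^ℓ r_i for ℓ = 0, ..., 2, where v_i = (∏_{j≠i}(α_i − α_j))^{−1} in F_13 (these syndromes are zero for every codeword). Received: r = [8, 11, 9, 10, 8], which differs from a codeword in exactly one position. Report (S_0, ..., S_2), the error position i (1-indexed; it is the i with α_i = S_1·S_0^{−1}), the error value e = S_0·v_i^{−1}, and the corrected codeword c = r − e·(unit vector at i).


S = (7, 8, 11), error at position 1, error magnitude e = 4, c = [4, 11, 9, 10, 8].

Step 1: column multipliers v_i = (∏_{j≠i}(α_i − α_j))^{−1} mod 13.
  i = 1 (α = 3): (3−10)(3−8)(3−9)(3−7) = (−7)·(−5)·(−6)·(−4) = 840 ≡ 8, so v_1 = 8^{−1} = 5 (mod 13).
  i = 2 (α = 10): (10−3)(10−8)(10−9)(10−7) = 7·2·1·3 = 42 ≡ 3, so v_2 = 3^{−1} = 9 (mod 13).
  i = 3 (α = 8): (8−3)(8−10)(8−9)(8−7) = 5·(−2)·(−1)·1 = 10 ≡ 10, so v_3 = 10^{−1} = 4 (mod 13).
  i = 4 (α = 9): (9−3)(9−10)(9−8)(9−7) = 6·(−1)·1·2 = −12 ≡ 1, so v_4 = 1^{−1} = 1 (mod 13).
  i = 5 (α = 7): (7−3)(7−10)(7−8)(7−9) = 4·(−3)·(−1)·(−2) = −24 ≡ 2, so v_5 = 2^{−1} = 7 (mod 13).
  v = [5, 9, 4, 1, 7].
Step 2: syndromes of r = [8, 11, 9, 10, 8] (all sums mod 13).
  S_0 = Σ v_i r_i = 5·8 + 9·11 + 4·9 + 1·10 + 7·8 = 241 ≡ 7.
  S_1 = Σ v_i α_i r_i = 5·3·8 + 9·10·11 + 4·8·9 + 1·9·10 + 7·7·8 = 1880 ≡ 8.
  α_i^2 mod 13 = [9, 9, 12, 3, 10].
  S_2 = Σ v_i α_i^2 r_i = 5·9·8 + 9·9·11 + 4·12·9 + 1·3·10 + 7·10·8 = 2273 ≡ 11.
  S = (7, 8, 11) ≠ 0, so r is not a codeword (an error is present).
Step 3: locate the error. For a single error e at position i, S_ℓ = v_i·e·α_i^ℓ, so α_err = S_1/S_0.
  S_0^{−1} = 7^{−1} = 2 (mod 13), so α_err = 8·2 = 16 ≡ 3 = α_1. Error position i = 1.
  Consistency check: S_2/S_1 = 11·5 = 55 ≡ 3 = α_err ✓ (single-error assumption holds).
Step 4: error magnitude e = S_0/v_1 = S_0·∏_{j≠1}(α_1 − α_j) = 7·8 = 56 ≡ 4 (mod 13).
Step 5: correct position 1: c_1 = r_1 − e = 8 − 4 ≡ 4 (mod 13). Hence c = [4, 11, 9, 10, 8].
  Check: interpolating c through the α_i gives m(x) = 1 + 1·x (degree < 2) with m(α_i) = c_i for every i, so c is indeed a codeword.


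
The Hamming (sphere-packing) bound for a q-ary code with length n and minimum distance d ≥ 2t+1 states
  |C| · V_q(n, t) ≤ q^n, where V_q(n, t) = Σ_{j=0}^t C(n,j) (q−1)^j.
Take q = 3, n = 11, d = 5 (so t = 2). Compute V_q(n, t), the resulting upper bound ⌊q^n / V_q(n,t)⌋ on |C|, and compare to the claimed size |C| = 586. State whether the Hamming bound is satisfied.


V_q(n, t) = 243, q^n = 177147, Hamming bound = 729, |C| = 586 ≤ bound (satisfied).

Step 1: Compute V_q(n, t) = Σ_{j=0}^2 C(n, j) (q−1)^j.
  j = 0: C(11,0)·(2)^0 = 1·1 = 1.
  j = 1: C(11,1)·(2)^1 = 11·2 = 22.
  j = 2: C(11,2)·(2)^2 = 55·4 = 220.
  V_q(n, t) = 1 + 22 + 220 = 243.
Step 2: q^n = 3^11 = 177147.
Step 3: Hamming bound ⌊q^n / V_q(n,t)⌋ = ⌊177147/243⌋ = 729.
Step 4: Compare |C| = 586 to 729: satisfied.
The claimed |C| lies below the Hamming bound.


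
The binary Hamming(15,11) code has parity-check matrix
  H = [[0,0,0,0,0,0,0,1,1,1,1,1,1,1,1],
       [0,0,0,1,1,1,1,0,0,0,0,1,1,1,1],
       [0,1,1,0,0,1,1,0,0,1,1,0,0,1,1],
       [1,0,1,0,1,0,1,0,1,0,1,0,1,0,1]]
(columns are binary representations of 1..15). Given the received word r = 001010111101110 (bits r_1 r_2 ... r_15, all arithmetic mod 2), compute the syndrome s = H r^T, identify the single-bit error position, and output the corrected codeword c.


s = (0, 1, 0, 1)^T, error position = 5, corrected codeword c = 001000111101110

Compute s = H r^T mod 2 one row at a time:
  s_1 = 1 + 1 + 1 + 0 + 1 + 1 + 1 + 0 = 6 ≡ 0 (mod 2).
  s_2 = 0 + 1 + 0 + 1 + 1 + 1 + 1 + 0 = 5 ≡ 1 (mod 2).
  s_3 = 0 + 1 + 0 + 1 + 1 + 0 + 1 + 0 = 4 ≡ 0 (mod 2).
  s_4 = 0 + 1 + 1 + 1 + 1 + 0 + 1 + 0 = 5 ≡ 1 (mod 2).
s = (0, 1, 0, 1)^T — this equals column 5 of H (binary 0101), so error is at position 5.
Correct: flip bit 5 of r = 001010111101110 to get c = 001000111101110.


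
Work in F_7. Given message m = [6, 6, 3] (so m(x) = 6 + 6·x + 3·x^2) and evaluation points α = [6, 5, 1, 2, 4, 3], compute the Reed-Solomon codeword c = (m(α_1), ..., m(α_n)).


c = [3, 6, 1, 2, 1, 2]

Message polynomial: m(x) = 6 + 6·x + 3·x^2 (mod 7).
For each evaluation point α_i, compute m(α_i) mod 7:
  α_1 = 6: Horner steps 3 → 3 → 3, so m(6) = 3.
  α_2 = 5: Horner steps 3 → 0 → 6, so m(5) = 6.
  α_3 = 1: Horner steps 3 → 2 → 1, so m(1) = 1.
  α_4 = 2: Horner steps 3 → 5 → 2, so m(2) = 2.
  α_5 = 4: Horner steps 3 → 4 → 1, so m(4) = 1.
  α_6 = 3: Horner steps 3 → 1 → 2, so m(3) = 2.
Codeword c = [3, 6, 1, 2, 1, 2] ∈ F_7^6.


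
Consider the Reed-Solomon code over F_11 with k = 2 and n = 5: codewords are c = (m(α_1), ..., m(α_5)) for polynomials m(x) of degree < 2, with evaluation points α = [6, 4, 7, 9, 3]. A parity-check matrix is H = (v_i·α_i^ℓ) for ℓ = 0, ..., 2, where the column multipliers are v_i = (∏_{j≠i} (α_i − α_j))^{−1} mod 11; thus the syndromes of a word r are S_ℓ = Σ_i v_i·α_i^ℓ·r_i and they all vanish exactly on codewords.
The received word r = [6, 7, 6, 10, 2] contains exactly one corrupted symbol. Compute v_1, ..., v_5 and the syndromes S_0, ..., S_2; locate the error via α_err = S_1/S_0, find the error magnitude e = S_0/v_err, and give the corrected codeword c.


S = (8, 1, 7), error at position 3, error magnitude e = 6, c = [6, 7, 0, 10, 2].

Step 1: column multipliers v_i = (∏_{j≠i}(α_i − α_j))^{−1} mod 11.
  i = 1 (α = 6): (6−4)(6−7)(6−9)(6−3) = 2·(−1)·(−3)·3 = 18 ≡ 7, so v_1 = 7^{−1} = 8 (mod 11).
  i = 2 (α = 4): (4−6)(4−7)(4−9)(4−3) = (−2)·(−3)·(−5)·1 = −30 ≡ 3, so v_2 = 3^{−1} = 4 (mod 11).
  i = 3 (α = 7): (7−6)(7−4)(7−9)(7−3) = 1·3·(−2)·4 = −24 ≡ 9, so v_3 = 9^{−1} = 5 (mod 11).
  i = 4 (α = 9): (9−6)(9−4)(9−7)(9−3) = 3·5·2·6 = 180 ≡ 4, so v_4 = 4^{−1} = 3 (mod 11).
  i = 5 (α = 3): (3−6)(3−4)(3−7)(3−9) = (−3)·(−1)·(−4)·(−6) = 72 ≡ 6, so v_5 = 6^{−1} = 2 (mod 11).
  v = [8, 4, 5, 3, 2].
Step 2: syndromes of r = [6, 7, 6, 10, 2] (all sums mod 11).
  S_0 = Σ v_i r_i = 8·6 + 4·7 + 5·6 + 3·10 + 2·2 = 140 ≡ 8.
  S_1 = Σ v_i α_i r_i = 8·6·6 + 4·4·7 + 5·7·6 + 3·9·10 + 2·3·2 = 892 ≡ 1.
  α_i^2 mod 11 = [3, 5, 5, 4, 9].
  S_2 = Σ v_i α_i^2 r_i = 8·3·6 + 4·5·7 + 5·5·6 + 3·4·10 + 2·9·2 = 590 ≡ 7.
  S = (8, 1, 7) ≠ 0, so r is not a codeword (an error is present).
Step 3: locate the error. For a single error e at position i, S_ℓ = v_i·e·α_i^ℓ, so α_err = S_1/S_0.
  S_0^{−1} = 8^{−1} = 7 (mod 11), so α_err = 1·7 = 7 ≡ 7 = α_3. Error position i = 3.
  Consistency check: S_2/S_1 = 7·1 = 7 ≡ 7 = α_err ✓ (single-error assumption holds).
Step 4: error magnitude e = S_0/v_3 = S_0·∏_{j≠3}(α_3 − α_j) = 8·9 = 72 ≡ 6 (mod 11).
Step 5: correct position 3: c_3 = r_3 − e = 6 − 6 ≡ 0 (mod 11). Hence c = [6, 7, 0, 10, 2].
  Check: interpolating c through the α_i gives m(x) = 9 + 5·x (degree < 2) with m(α_i) = c_i for every i, so c is indeed a codeword.


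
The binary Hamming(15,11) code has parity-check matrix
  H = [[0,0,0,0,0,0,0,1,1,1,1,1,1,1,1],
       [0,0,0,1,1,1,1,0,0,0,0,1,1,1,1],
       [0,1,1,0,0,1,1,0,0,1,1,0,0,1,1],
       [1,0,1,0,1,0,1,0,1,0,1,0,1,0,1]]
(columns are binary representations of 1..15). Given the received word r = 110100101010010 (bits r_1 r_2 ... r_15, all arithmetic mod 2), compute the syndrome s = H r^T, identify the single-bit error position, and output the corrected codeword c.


s = (1, 1, 0, 0)^T, error position = 12, corrected codeword c = 110100101011010

Compute s = H r^T mod 2 one row at a time:
  s_1 = 0 + 1 + 0 + 1 + 0 + 0 + 1 + 0 = 3 ≡ 1 (mod 2).
  s_2 = 1 + 0 + 0 + 1 + 0 + 0 + 1 + 0 = 3 ≡ 1 (mod 2).
  s_3 = 1 + 0 + 0 + 1 + 0 + 1 + 1 + 0 = 4 ≡ 0 (mod 2).
  s_4 = 1 + 0 + 0 + 1 + 1 + 1 + 0 + 0 = 4 ≡ 0 (mod 2).
s = (1, 1, 0, 0)^T — this equals column 12 of H (binary 1100), so error is at position 12.
Correct: flip bit 12 of r = 110100101010010 to get c = 110100101011010.


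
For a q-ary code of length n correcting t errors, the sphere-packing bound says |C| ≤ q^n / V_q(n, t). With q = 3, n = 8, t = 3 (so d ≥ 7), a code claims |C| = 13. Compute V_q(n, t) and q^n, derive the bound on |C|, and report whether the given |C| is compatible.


V_q(n, t) = 577, q^n = 6561, Hamming bound = 11, |C| = 13 > bound (violated).

Step 1: Compute V_q(n, t) = Σ_{j=0}^3 C(n, j) (q−1)^j.
  j = 0: C(8,0)·(2)^0 = 1·1 = 1.
  j = 1: C(8,1)·(2)^1 = 8·2 = 16.
  j = 2: C(8,2)·(2)^2 = 28·4 = 112.
  j = 3: C(8,3)·(2)^3 = 56·8 = 448.
  V_q(n, t) = 1 + 16 + 112 + 448 = 577.
Step 2: q^n = 3^8 = 6561.
Step 3: Hamming bound ⌊q^n / V_q(n,t)⌋ = ⌊6561/577⌋ = 11.
Step 4: Compare |C| = 13 to 11: violated.
The claimed |C| lies above the Hamming bound, so no 3-ary code of length 8 with d ≥ 7 can have 13 codewords.


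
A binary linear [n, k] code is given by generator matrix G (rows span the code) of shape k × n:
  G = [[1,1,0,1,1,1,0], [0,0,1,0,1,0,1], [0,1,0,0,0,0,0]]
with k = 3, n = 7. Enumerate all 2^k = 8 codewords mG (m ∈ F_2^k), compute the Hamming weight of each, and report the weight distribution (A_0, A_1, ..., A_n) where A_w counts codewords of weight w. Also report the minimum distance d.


Weight distribution: A_0 = 1, A_1 = 1, A_3 = 1, A_4 = 2, A_5 = 2, A_6 = 1. Minimum distance d = 1.

Enumerate all 2^3 = 8 messages m ∈ F_2^3.
For each, compute codeword c = mG in F_2^7, then tally its weight.
  m = 000 → c = 0000000, weight = 0.
  m = 100 → c = 1101110, weight = 5.
  m = 010 → c = 0010101, weight = 3.
  m = 110 → c = 1111011, weight = 6.
  m = 001 → c = 0100000, weight = 1.
  m = 101 → c = 1001110, weight = 4.
  m = 011 → c = 0110101, weight = 4.
  m = 111 → c = 1011011, weight = 5.
Tally weights:
  weight 0: 1 codewords.
  weight 1: 1 codewords.
  weight 3: 1 codewords.
  weight 4: 2 codewords.
  weight 5: 2 codewords.
  weight 6: 1 codewords.
Minimum distance d = smallest w > 0 with A_w > 0 = 1.
Sanity: Σ A_w = 8 = 2^3 = 8 ✓.


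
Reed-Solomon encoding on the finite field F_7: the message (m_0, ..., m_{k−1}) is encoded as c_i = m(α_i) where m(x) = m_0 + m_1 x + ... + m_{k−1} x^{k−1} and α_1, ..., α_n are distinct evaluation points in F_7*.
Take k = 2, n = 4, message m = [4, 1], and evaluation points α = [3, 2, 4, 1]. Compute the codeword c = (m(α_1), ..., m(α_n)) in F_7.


c = [0, 6, 1, 5]

Message polynomial: m(x) = 4 + 1·x (mod 7).
For each evaluation point α_i, compute m(α_i) mod 7:
  α_1 = 3: Horner steps 1 → 0, so m(3) = 0.
  α_2 = 2: Horner steps 1 → 6, so m(2) = 6.
  α_3 = 4: Horner steps 1 → 1, so m(4) = 1.
  α_4 = 1: Horner steps 1 → 5, so m(1) = 5.
Codeword c = [0, 6, 1, 5] ∈ F_7^4.


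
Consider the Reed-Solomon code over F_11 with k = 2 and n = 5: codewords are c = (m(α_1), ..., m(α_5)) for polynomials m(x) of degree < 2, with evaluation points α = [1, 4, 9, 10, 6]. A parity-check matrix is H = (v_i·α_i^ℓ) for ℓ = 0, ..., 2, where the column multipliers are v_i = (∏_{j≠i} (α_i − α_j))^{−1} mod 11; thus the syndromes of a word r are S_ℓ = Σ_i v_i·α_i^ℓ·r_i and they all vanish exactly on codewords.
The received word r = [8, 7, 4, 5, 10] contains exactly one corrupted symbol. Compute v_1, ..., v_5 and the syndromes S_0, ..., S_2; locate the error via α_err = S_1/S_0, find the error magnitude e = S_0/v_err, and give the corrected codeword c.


S = (6, 10, 2), error at position 3, error magnitude e = 6, c = [8, 7, 9, 5, 10].

Step 1: column multipliers v_i = (∏_{j≠i}(α_i − α_j))^{−1} mod 11.
  i = 1 (α = 1): (1−4)(1−9)(1−10)(1−6) = (−3)·(−8)·(−9)·(−5) = 1080 ≡ 2, so v_1 = 2^{−1} = 6 (mod 11).
  i = 2 (α = 4): (4−1)(4−9)(4−10)(4−6) = 3·(−5)·(−6)·(−2) = −180 ≡ 7, so v_2 = 7^{−1} = 8 (mod 11).
  i = 3 (α = 9): (9−1)(9−4)(9−10)(9−6) = 8·5·(−1)·3 = −120 ≡ 1, so v_3 = 1^{−1} = 1 (mod 11).
  i = 4 (α = 10): (10−1)(10−4)(10−9)(10−6) = 9·6·1·4 = 216 ≡ 7, so v_4 = 7^{−1} = 8 (mod 11).
  i = 5 (α = 6): (6−1)(6−4)(6−9)(6−10) = 5·2·(−3)·(−4) = 120 ≡ 10, so v_5 = 10^{−1} = 10 (mod 11).
  v = [6, 8, 1, 8, 10].
Step 2: syndromes of r = [8, 7, 4, 5, 10] (all sums mod 11).
  S_0 = Σ v_i r_i = 6·8 + 8·7 + 1·4 + 8·5 + 10·10 = 248 ≡ 6.
  S_1 = Σ v_i α_i r_i = 6·1·8 + 8·4·7 + 1·9·4 + 8·10·5 + 10·6·10 = 1308 ≡ 10.
  α_i^2 mod 11 = [1, 5, 4, 1, 3].
  S_2 = Σ v_i α_i^2 r_i = 6·1·8 + 8·5·7 + 1·4·4 + 8·1·5 + 10·3·10 = 684 ≡ 2.
  S = (6, 10, 2) ≠ 0, so r is not a codeword (an error is present).
Step 3: locate the error. For a single error e at position i, S_ℓ = v_i·e·α_i^ℓ, so α_err = S_1/S_0.
  S_0^{−1} = 6^{−1} = 2 (mod 11), so α_err = 10·2 = 20 ≡ 9 = α_3. Error position i = 3.
  Consistency check: S_2/S_1 = 2·10 = 20 ≡ 9 = α_err ✓ (single-error assumption holds).
Step 4: error magnitude e = S_0/v_3 = S_0·∏_{j≠3}(α_3 − α_j) = 6·1 = 6 ≡ 6 (mod 11).
Step 5: correct position 3: c_3 = r_3 − e = 4 − 6 ≡ 9 (mod 11). Hence c = [8, 7, 9, 5, 10].
  Check: interpolating c through the α_i gives m(x) = 1 + 7·x (degree < 2) with m(α_i) = c_i for every i, so c is indeed a codeword.
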